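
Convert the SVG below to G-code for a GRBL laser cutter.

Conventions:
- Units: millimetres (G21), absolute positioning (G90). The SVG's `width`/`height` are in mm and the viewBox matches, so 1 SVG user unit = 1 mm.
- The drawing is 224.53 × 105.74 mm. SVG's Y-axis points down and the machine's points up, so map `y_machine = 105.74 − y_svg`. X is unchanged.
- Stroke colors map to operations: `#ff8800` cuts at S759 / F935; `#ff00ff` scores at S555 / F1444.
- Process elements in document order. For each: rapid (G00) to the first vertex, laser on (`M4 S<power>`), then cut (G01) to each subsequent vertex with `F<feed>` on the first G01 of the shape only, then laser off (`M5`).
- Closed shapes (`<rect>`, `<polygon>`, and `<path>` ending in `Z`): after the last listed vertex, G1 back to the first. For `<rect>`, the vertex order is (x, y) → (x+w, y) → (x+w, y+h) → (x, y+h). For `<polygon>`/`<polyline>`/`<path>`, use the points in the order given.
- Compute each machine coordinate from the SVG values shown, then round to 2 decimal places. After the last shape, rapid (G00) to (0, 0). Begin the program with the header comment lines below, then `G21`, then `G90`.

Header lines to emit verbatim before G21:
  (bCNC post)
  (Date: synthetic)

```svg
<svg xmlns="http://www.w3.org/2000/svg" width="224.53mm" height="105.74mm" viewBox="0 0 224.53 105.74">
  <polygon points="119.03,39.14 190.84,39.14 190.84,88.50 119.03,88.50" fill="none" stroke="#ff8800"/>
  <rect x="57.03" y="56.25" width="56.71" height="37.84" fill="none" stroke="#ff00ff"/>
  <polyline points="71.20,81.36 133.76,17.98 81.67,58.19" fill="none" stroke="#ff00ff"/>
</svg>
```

(bCNC post)
(Date: synthetic)
G21
G90
G00 X119.03 Y66.60
M4 S759
G01 X190.84 Y66.60 F935
G01 X190.84 Y17.24
G01 X119.03 Y17.24
G01 X119.03 Y66.60
M5
G00 X57.03 Y49.49
M4 S555
G01 X113.74 Y49.49 F1444
G01 X113.74 Y11.65
G01 X57.03 Y11.65
G01 X57.03 Y49.49
M5
G00 X71.20 Y24.38
M4 S555
G01 X133.76 Y87.76 F1444
G01 X81.67 Y47.55
M5
G00 X0.00 Y0.00

Since the viewBox matches the mm dimensions, user units are millimetres directly. The only transform is the Y-flip y_m = 105.74 − y_svg.

Shape 1 is a rectangle drawn with `<polygon>`. Its stroke #ff8800 means cut at S759, F935. After flipping Y the toolpath is (119.03,66.60) → (190.84,66.60) → (190.84,17.24) → (119.03,17.24) → (119.03,66.60), returning to the start.

Shape 2 is a rectangle drawn with `<rect>`. Its stroke #ff00ff means score at S555, F1444. After flipping Y the toolpath is (57.03,49.49) → (113.74,49.49) → (113.74,11.65) → (57.03,11.65) → (57.03,49.49), returning to the start.

Shape 3 is a open polyline drawn with `<polyline>`. Its stroke #ff00ff means score at S555, F1444. After flipping Y the toolpath is (71.20,24.38) → (133.76,87.76) → (81.67,47.55).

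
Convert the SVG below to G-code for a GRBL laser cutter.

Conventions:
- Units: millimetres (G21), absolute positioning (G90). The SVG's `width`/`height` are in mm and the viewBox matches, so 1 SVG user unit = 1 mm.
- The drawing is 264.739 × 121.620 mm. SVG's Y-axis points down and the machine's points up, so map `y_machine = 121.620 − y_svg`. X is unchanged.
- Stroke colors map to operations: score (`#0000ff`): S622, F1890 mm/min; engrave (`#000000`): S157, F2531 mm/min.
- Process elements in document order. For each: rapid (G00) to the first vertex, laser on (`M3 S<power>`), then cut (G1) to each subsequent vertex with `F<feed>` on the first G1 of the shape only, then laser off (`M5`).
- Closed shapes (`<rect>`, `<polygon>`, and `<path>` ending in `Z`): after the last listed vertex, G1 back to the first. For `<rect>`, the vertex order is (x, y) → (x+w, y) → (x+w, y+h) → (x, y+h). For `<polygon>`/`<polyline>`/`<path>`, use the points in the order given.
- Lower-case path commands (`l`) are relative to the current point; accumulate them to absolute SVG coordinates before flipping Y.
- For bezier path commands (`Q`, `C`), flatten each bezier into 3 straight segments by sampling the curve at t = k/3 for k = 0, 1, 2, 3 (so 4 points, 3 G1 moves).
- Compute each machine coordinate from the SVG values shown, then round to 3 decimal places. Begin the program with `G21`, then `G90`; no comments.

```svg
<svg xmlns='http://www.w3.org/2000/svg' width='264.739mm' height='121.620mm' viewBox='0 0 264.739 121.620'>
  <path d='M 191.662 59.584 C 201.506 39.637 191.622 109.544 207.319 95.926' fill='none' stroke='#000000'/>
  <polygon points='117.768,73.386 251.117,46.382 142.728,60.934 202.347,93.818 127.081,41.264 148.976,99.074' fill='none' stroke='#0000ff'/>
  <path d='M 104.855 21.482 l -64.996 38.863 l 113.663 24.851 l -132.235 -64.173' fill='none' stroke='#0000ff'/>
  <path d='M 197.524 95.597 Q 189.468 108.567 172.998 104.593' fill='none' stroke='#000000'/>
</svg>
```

viewBox `0 0 264.739 121.620` with mm width/height → 1 unit = 1 mm. Flip: y_m = 121.620 − y_svg.

**Shape 1** — `<path>` cubic bezier, stroke `#000000` → engrave (S157, F2531). Control points (SVG): P0=(191.662,59.584), P1=(201.506,39.637), P2=(191.622,109.544), P3=(207.319,95.926); sampled at t=k/3. Machine vertices: (191.662,62.036) → (196.608,58.453) → (198.471,33.496) → (207.319,25.694). Open path.

**Shape 2** — `<polygon>` closed polygon, stroke `#0000ff` → score (S622, F1890). Machine vertices: (117.768,48.234) → (251.117,75.238) → (142.728,60.686) → (202.347,27.802) → (127.081,80.356) → (148.976,22.546) → (117.768,48.234). Closed: final G1 returns to the first vertex.

**Shape 3** — `<path>` open polyline, stroke `#0000ff` → score (S622, F1890). Machine vertices: (104.855,100.138) → (39.859,61.275) → (153.522,36.424) → (21.287,100.597). Open path.

**Shape 4** — `<path>` quadratic bezier, stroke `#000000` → engrave (S157, F2531). Control points (SVG): P0=(197.524,95.597), P1=(189.468,108.567), P2=(172.998,104.593); sampled at t=k/3. Machine vertices: (197.524,26.023) → (191.218,19.259) → (183.043,16.260) → (172.998,17.027). Open path.

G21
G90
G00 X191.662 Y62.036
M3 S157
G1 X196.608 Y58.453 F2531
G1 X198.471 Y33.496
G1 X207.319 Y25.694
M5
G00 X117.768 Y48.234
M3 S622
G1 X251.117 Y75.238 F1890
G1 X142.728 Y60.686
G1 X202.347 Y27.802
G1 X127.081 Y80.356
G1 X148.976 Y22.546
G1 X117.768 Y48.234
M5
G00 X104.855 Y100.138
M3 S622
G1 X39.859 Y61.275 F1890
G1 X153.522 Y36.424
G1 X21.287 Y100.597
M5
G00 X197.524 Y26.023
M3 S157
G1 X191.218 Y19.259 F2531
G1 X183.043 Y16.260
G1 X172.998 Y17.027
M5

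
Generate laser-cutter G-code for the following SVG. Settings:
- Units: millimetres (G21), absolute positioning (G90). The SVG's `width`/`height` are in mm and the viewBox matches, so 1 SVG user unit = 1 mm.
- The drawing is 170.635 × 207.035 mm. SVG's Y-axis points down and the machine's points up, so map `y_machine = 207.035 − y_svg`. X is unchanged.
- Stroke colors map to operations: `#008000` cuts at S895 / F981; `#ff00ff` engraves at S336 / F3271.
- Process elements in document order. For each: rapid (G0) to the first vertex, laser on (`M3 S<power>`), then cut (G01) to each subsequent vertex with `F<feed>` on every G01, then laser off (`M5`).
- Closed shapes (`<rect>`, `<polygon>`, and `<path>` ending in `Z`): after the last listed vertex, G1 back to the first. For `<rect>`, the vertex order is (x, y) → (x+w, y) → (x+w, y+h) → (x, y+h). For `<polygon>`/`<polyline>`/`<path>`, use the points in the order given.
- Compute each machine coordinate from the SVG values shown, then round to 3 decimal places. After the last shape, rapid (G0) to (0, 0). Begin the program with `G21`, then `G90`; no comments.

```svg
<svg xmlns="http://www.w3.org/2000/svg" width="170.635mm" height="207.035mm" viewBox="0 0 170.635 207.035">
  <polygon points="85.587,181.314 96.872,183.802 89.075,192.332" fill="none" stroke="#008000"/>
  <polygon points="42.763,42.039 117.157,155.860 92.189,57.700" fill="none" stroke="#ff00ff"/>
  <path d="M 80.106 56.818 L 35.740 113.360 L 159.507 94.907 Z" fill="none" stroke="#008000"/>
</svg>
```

viewBox `0 0 170.635 207.035` with mm width/height → 1 unit = 1 mm. Flip: y_m = 207.035 − y_svg.

**Shape 1** — `<polygon>` regular polygon, stroke `#008000` → cut (S895, F981). Machine vertices: (85.587,25.721) → (96.872,23.233) → (89.075,14.703) → (85.587,25.721). Closed: final G1 returns to the first vertex.

**Shape 2** — `<polygon>` closed polygon, stroke `#ff00ff` → engrave (S336, F3271). Machine vertices: (42.763,164.996) → (117.157,51.175) → (92.189,149.335) → (42.763,164.996). Closed: final G1 returns to the first vertex.

**Shape 3** — `<path>` closed polygon, stroke `#008000` → cut (S895, F981). Machine vertices: (80.106,150.217) → (35.740,93.675) → (159.507,112.128) → (80.106,150.217). Closed: final G1 returns to the first vertex.

G21
G90
G0 X85.587 Y25.721
M3 S895
G01 X96.872 Y23.233 F981
G01 X89.075 Y14.703 F981
G01 X85.587 Y25.721 F981
M5
G0 X42.763 Y164.996
M3 S336
G01 X117.157 Y51.175 F3271
G01 X92.189 Y149.335 F3271
G01 X42.763 Y164.996 F3271
M5
G0 X80.106 Y150.217
M3 S895
G01 X35.740 Y93.675 F981
G01 X159.507 Y112.128 F981
G01 X80.106 Y150.217 F981
M5
G0 X0.000 Y0.000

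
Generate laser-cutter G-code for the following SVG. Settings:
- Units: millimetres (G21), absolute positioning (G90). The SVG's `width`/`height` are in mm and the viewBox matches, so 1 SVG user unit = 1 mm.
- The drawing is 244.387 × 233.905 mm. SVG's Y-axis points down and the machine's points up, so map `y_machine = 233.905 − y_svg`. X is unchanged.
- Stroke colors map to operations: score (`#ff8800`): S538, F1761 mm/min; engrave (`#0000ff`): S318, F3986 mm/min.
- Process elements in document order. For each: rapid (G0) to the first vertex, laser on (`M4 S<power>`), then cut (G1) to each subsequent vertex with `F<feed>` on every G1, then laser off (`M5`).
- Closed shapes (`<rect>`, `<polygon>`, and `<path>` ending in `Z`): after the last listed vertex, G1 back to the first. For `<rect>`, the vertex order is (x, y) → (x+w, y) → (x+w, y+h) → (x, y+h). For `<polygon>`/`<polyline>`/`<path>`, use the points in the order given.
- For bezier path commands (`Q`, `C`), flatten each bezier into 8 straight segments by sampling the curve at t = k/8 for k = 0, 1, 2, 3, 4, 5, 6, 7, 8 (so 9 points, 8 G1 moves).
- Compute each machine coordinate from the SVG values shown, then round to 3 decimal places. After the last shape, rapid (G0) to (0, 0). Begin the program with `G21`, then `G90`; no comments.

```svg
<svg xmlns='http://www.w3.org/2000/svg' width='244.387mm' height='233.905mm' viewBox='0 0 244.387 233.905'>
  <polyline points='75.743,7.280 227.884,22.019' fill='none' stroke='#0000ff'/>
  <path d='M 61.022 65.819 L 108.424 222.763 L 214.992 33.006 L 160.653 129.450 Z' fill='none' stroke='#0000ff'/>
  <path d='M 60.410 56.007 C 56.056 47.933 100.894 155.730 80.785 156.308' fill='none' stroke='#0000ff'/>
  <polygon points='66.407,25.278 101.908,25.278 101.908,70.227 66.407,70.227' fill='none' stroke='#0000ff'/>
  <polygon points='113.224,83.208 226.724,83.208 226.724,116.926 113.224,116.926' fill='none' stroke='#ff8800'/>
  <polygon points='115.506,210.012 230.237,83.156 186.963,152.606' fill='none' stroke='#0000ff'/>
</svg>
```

G21
G90
G0 X75.743 Y226.625
M4 S318
G1 X227.884 Y211.886 F3986
M5
G0 X61.022 Y168.086
M4 S318
G1 X108.424 Y11.142 F3986
G1 X214.992 Y200.899 F3986
G1 X160.653 Y104.455 F3986
G1 X61.022 Y168.086 F3986
M5
G0 X60.410 Y177.898
M4 S318
G1 X60.860 Y175.930 F3986
G1 X64.585 Y165.713 F3986
G1 X70.246 Y149.863 F3986
G1 X76.506 Y130.992 F3986
G1 X82.027 Y111.716 F3986
G1 X85.473 Y94.648 F3986
G1 X85.504 Y82.404 F3986
G1 X80.785 Y77.597 F3986
M5
G0 X66.407 Y208.627
M4 S318
G1 X101.908 Y208.627 F3986
G1 X101.908 Y163.678 F3986
G1 X66.407 Y163.678 F3986
G1 X66.407 Y208.627 F3986
M5
G0 X113.224 Y150.697
M4 S538
G1 X226.724 Y150.697 F1761
G1 X226.724 Y116.979 F1761
G1 X113.224 Y116.979 F1761
G1 X113.224 Y150.697 F1761
M5
G0 X115.506 Y23.893
M4 S318
G1 X230.237 Y150.749 F3986
G1 X186.963 Y81.299 F3986
G1 X115.506 Y23.893 F3986
M5
G0 X0.000 Y0.000

Since the viewBox matches the mm dimensions, user units are millimetres directly. The only transform is the Y-flip y_m = 233.905 − y_svg.

Shape 1 is a line segment drawn with `<polyline>`. Its stroke #0000ff means engrave at S318, F3986. After flipping Y the toolpath is (75.743,226.625) → (227.884,211.886).

Shape 2 is a closed polygon drawn with `<path>`. Its stroke #0000ff means engrave at S318, F3986. After flipping Y the toolpath is (61.022,168.086) → (108.424,11.142) → (214.992,200.899) → (160.653,104.455) → (61.022,168.086), returning to the start.

Shape 3 is a cubic bezier drawn with `<path>`. Its stroke #0000ff means engrave at S318, F3986. After flipping Y the toolpath is (60.410,177.898) → (60.860,175.930) → (64.585,165.713) → (70.246,149.863) → (76.506,130.992) → (82.027,111.716) → (85.473,94.648) → (85.504,82.404) → (80.785,77.597).

Shape 4 is a rectangle drawn with `<polygon>`. Its stroke #0000ff means engrave at S318, F3986. After flipping Y the toolpath is (66.407,208.627) → (101.908,208.627) → (101.908,163.678) → (66.407,163.678) → (66.407,208.627), returning to the start.

Shape 5 is a rectangle drawn with `<polygon>`. Its stroke #ff8800 means score at S538, F1761. After flipping Y the toolpath is (113.224,150.697) → (226.724,150.697) → (226.724,116.979) → (113.224,116.979) → (113.224,150.697), returning to the start.

Shape 6 is a closed polygon drawn with `<polygon>`. Its stroke #0000ff means engrave at S318, F3986. After flipping Y the toolpath is (115.506,23.893) → (230.237,150.749) → (186.963,81.299) → (115.506,23.893), returning to the start.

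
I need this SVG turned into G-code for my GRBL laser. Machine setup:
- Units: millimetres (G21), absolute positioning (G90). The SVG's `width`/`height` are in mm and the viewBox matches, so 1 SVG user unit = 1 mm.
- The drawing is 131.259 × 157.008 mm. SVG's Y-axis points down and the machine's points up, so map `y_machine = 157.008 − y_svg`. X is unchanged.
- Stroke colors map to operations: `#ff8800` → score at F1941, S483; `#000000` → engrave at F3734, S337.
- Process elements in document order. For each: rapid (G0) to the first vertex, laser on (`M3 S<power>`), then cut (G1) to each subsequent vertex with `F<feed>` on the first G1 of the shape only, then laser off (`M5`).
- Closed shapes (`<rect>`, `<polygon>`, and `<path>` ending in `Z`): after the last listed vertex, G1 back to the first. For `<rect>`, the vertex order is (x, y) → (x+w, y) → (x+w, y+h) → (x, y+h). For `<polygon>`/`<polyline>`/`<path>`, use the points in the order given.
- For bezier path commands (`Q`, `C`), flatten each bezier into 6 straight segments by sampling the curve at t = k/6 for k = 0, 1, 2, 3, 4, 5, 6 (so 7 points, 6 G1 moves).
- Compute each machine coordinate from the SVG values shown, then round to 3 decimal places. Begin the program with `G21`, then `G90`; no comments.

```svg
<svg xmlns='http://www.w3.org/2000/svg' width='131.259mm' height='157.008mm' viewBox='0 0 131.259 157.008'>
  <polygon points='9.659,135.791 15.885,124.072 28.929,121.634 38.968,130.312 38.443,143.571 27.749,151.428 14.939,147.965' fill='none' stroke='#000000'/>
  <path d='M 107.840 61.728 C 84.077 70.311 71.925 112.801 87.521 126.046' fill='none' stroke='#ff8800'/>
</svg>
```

G21
G90
G0 X9.659 Y21.217
M3 S337
G1 X15.885 Y32.936 F3734
G1 X28.929 Y35.374
G1 X38.968 Y26.696
G1 X38.443 Y13.437
G1 X27.749 Y5.580
G1 X14.939 Y9.043
G1 X9.659 Y21.217
M5
G0 X107.840 Y95.280
M3 S483
G1 X97.001 Y88.455 F1941
G1 X88.545 Y77.734
G1 X82.921 Y64.869
G1 X80.577 Y51.616
G1 X81.961 Y39.729
G1 X87.521 Y30.962
M5

viewBox `0 0 131.259 157.008` with mm width/height → 1 unit = 1 mm. Flip: y_m = 157.008 − y_svg.

**Shape 1** — `<polygon>` regular polygon, stroke `#000000` → engrave (S337, F3734). Machine vertices: (9.659,21.217) → (15.885,32.936) → (28.929,35.374) → (38.968,26.696) → (38.443,13.437) → (27.749,5.580) → (14.939,9.043) → (9.659,21.217). Closed: final G1 returns to the first vertex.

**Shape 2** — `<path>` cubic bezier, stroke `#ff8800` → score (S483, F1941). Control points (SVG): P0=(107.840,61.728), P1=(84.077,70.311), P2=(71.925,112.801), P3=(87.521,126.046); sampled at t=k/6. Machine vertices: (107.840,95.280) → (97.001,88.455) → (88.545,77.734) → (82.921,64.869) → (80.577,51.616) → (81.961,39.729) → (87.521,30.962). Open path.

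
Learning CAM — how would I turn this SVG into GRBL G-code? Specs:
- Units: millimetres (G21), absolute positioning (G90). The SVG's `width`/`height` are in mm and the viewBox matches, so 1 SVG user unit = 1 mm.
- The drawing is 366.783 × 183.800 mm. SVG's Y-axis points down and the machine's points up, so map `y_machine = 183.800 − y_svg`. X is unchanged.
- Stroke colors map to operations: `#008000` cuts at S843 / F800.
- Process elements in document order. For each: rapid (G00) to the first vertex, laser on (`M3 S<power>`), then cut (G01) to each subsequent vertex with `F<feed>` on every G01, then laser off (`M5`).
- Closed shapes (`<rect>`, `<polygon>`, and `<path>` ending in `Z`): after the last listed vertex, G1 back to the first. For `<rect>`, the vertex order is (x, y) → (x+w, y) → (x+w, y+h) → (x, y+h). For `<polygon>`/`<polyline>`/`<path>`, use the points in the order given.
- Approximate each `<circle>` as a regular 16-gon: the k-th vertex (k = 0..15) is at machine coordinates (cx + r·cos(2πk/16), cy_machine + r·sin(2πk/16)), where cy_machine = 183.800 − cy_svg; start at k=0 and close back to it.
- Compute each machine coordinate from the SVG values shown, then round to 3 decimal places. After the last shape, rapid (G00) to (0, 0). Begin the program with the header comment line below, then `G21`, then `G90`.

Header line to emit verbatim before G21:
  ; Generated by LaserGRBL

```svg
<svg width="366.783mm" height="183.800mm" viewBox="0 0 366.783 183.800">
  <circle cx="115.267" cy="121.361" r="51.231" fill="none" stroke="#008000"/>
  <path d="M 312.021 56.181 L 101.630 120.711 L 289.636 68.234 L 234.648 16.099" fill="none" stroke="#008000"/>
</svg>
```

viewBox `0 0 366.783 183.800` with mm width/height → 1 unit = 1 mm. Flip: y_m = 183.800 − y_svg.

**Shape 1** — `<circle>` circle, stroke `#008000` → cut (S843, F800). Machine vertices: (166.498,62.439) → (162.598,82.044) → (151.493,98.665) → (134.872,109.770) → (115.267,113.670) → (95.662,109.770) → (79.041,98.665) → (67.936,82.044) → (64.036,62.439) → (67.936,42.834) → (79.041,26.213) → (95.662,15.108) → (115.267,11.208) → (134.872,15.108) → (151.493,26.213) → (162.598,42.834) → (166.498,62.439). Closed: final G1 returns to the first vertex.

**Shape 2** — `<path>` open polyline, stroke `#008000` → cut (S843, F800). Machine vertices: (312.021,127.619) → (101.630,63.089) → (289.636,115.566) → (234.648,167.701). Open path.

; Generated by LaserGRBL
G21
G90
G00 X166.498 Y62.439
M3 S843
G01 X162.598 Y82.044 F800
G01 X151.493 Y98.665 F800
G01 X134.872 Y109.770 F800
G01 X115.267 Y113.670 F800
G01 X95.662 Y109.770 F800
G01 X79.041 Y98.665 F800
G01 X67.936 Y82.044 F800
G01 X64.036 Y62.439 F800
G01 X67.936 Y42.834 F800
G01 X79.041 Y26.213 F800
G01 X95.662 Y15.108 F800
G01 X115.267 Y11.208 F800
G01 X134.872 Y15.108 F800
G01 X151.493 Y26.213 F800
G01 X162.598 Y42.834 F800
G01 X166.498 Y62.439 F800
M5
G00 X312.021 Y127.619
M3 S843
G01 X101.630 Y63.089 F800
G01 X289.636 Y115.566 F800
G01 X234.648 Y167.701 F800
M5
G00 X0.000 Y0.000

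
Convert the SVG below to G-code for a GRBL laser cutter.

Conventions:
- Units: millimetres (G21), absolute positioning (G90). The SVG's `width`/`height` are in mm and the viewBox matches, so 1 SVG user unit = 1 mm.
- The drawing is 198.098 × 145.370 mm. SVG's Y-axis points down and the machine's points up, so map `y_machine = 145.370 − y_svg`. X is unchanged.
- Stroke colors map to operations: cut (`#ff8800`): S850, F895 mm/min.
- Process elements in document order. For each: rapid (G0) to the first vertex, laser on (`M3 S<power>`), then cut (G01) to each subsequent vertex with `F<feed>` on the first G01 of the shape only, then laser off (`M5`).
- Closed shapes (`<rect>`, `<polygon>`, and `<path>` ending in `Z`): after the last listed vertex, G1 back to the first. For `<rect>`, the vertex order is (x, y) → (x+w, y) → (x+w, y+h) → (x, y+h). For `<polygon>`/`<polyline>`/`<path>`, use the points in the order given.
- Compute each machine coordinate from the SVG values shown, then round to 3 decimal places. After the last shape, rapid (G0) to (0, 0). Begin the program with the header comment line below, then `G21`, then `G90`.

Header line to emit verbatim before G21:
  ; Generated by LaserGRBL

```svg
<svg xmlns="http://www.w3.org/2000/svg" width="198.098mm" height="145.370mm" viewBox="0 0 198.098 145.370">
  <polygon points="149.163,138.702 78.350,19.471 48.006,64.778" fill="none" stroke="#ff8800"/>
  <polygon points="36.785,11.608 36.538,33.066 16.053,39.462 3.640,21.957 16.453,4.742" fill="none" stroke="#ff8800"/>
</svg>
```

; Generated by LaserGRBL
G21
G90
G0 X149.163 Y6.668
M3 S850
G01 X78.350 Y125.899 F895
G01 X48.006 Y80.592
G01 X149.163 Y6.668
M5
G0 X36.785 Y133.762
M3 S850
G01 X36.538 Y112.304 F895
G01 X16.053 Y105.908
G01 X3.640 Y123.413
G01 X16.453 Y140.628
G01 X36.785 Y133.762
M5
G0 X0.000 Y0.000

Since the viewBox matches the mm dimensions, user units are millimetres directly. The only transform is the Y-flip y_m = 145.370 − y_svg.

Shape 1 is a closed polygon drawn with `<polygon>`. Its stroke #ff8800 means cut at S850, F895. After flipping Y the toolpath is (149.163,6.668) → (78.350,125.899) → (48.006,80.592) → (149.163,6.668), returning to the start.

Shape 2 is a regular polygon drawn with `<polygon>`. Its stroke #ff8800 means cut at S850, F895. After flipping Y the toolpath is (36.785,133.762) → (36.538,112.304) → (16.053,105.908) → (3.640,123.413) → (16.453,140.628) → (36.785,133.762), returning to the start.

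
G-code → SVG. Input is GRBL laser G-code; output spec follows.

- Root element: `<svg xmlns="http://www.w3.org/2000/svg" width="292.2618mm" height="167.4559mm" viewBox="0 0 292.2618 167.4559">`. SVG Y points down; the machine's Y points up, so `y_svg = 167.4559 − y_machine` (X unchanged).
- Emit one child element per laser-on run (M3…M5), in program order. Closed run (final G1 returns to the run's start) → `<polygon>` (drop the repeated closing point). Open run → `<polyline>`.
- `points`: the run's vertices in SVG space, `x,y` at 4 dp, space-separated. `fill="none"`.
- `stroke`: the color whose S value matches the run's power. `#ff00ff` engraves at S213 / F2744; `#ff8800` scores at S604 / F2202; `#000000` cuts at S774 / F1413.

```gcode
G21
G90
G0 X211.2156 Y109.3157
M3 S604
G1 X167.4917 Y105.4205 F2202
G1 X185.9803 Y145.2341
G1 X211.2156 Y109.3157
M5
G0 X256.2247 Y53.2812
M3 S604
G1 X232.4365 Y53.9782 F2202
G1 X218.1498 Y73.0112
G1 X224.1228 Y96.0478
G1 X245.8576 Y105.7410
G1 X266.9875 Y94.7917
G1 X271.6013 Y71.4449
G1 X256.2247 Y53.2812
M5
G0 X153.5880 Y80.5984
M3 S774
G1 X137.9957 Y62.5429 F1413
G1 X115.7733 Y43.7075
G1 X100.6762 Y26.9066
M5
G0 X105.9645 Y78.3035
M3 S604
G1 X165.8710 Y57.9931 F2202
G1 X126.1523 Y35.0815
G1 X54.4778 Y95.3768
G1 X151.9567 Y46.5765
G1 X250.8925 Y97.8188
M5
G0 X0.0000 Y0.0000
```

Each laser-on run becomes one SVG element. Flip Y back into SVG space with y_svg = 167.4559 − y_machine.

Run 1: power S604 maps to stroke `#ff8800` (score). The run returns to its start, so emit a `<polygon>` with points (Y-flipped): 211.2156,58.1402 167.4917,62.0354 185.9803,22.2218.

Run 2: power S604 maps to stroke `#ff8800` (score). The run returns to its start, so emit a `<polygon>` with points (Y-flipped): 256.2247,114.1747 232.4365,113.4777 218.1498,94.4447 224.1228,71.4081 245.8576,61.7149 266.9875,72.6642 271.6013,96.0110.

Run 3: the run's S774 means `#000000` (cut). The run is open, so emit a `<polyline>` with points (Y-flipped): 153.5880,86.8575 137.9957,104.9130 115.7733,123.7484 100.6762,140.5493.

Run 4: power S604 maps to stroke `#ff8800` (score). The run is open, so emit a `<polyline>` with points (Y-flipped): 105.9645,89.1524 165.8710,109.4628 126.1523,132.3744 54.4778,72.0791 151.9567,120.8794 250.8925,69.6371.

<svg xmlns="http://www.w3.org/2000/svg" width="292.2618mm" height="167.4559mm" viewBox="0 0 292.2618 167.4559">
  <polygon points="211.2156,58.1402 167.4917,62.0354 185.9803,22.2218" fill="none" stroke="#ff8800"/>
  <polygon points="256.2247,114.1747 232.4365,113.4777 218.1498,94.4447 224.1228,71.4081 245.8576,61.7149 266.9875,72.6642 271.6013,96.0110" fill="none" stroke="#ff8800"/>
  <polyline points="153.5880,86.8575 137.9957,104.9130 115.7733,123.7484 100.6762,140.5493" fill="none" stroke="#000000"/>
  <polyline points="105.9645,89.1524 165.8710,109.4628 126.1523,132.3744 54.4778,72.0791 151.9567,120.8794 250.8925,69.6371" fill="none" stroke="#ff8800"/>
</svg>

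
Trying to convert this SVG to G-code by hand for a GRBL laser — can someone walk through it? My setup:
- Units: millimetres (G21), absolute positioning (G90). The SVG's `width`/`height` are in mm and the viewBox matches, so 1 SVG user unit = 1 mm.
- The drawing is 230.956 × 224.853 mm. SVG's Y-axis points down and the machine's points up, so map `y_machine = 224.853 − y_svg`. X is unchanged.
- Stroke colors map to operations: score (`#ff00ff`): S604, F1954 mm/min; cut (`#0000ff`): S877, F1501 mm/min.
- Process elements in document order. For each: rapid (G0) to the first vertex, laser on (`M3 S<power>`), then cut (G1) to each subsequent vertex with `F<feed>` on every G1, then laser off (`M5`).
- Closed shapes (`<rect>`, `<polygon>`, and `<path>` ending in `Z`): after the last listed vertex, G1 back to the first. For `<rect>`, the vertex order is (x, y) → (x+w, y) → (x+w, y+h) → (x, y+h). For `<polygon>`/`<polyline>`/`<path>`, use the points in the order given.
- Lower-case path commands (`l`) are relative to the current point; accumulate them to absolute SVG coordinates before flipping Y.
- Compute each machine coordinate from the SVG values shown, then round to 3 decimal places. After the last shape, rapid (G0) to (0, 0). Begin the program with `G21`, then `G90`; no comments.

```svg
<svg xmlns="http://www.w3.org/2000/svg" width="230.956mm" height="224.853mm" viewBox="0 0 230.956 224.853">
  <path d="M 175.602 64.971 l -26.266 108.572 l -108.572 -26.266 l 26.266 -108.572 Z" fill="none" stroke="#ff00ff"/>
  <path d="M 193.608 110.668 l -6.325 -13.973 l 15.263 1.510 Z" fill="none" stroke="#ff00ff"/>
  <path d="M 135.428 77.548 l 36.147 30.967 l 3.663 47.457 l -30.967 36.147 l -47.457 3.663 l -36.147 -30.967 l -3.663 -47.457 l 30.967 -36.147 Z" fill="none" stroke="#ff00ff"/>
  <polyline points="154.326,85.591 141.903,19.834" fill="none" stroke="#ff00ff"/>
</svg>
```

G21
G90
G0 X175.602 Y159.882
M3 S604
G1 X149.336 Y51.310 F1954
G1 X40.764 Y77.576 F1954
G1 X67.030 Y186.148 F1954
G1 X175.602 Y159.882 F1954
M5
G0 X193.608 Y114.185
M3 S604
G1 X187.283 Y128.158 F1954
G1 X202.546 Y126.648 F1954
G1 X193.608 Y114.185 F1954
M5
G0 X135.428 Y147.305
M3 S604
G1 X171.575 Y116.338 F1954
G1 X175.238 Y68.881 F1954
G1 X144.271 Y32.734 F1954
G1 X96.814 Y29.071 F1954
G1 X60.667 Y60.038 F1954
G1 X57.004 Y107.495 F1954
G1 X87.971 Y143.642 F1954
G1 X135.428 Y147.305 F1954
M5
G0 X154.326 Y139.262
M3 S604
G1 X141.903 Y205.019 F1954
M5
G0 X0.000 Y0.000

1 u = 1 mm; y_m = 224.853 − y.

[1] `<path>` regular polygon, #ff00ff→score S604 F1954: (175.602,159.882) → (149.336,51.310) → (40.764,77.576) → (67.030,186.148) → (175.602,159.882) (closed)

[2] `<path>` regular polygon, #ff00ff→score S604 F1954: (193.608,114.185) → (187.283,128.158) → (202.546,126.648) → (193.608,114.185) (closed)

[3] `<path>` regular polygon, #ff00ff→score S604 F1954: (135.428,147.305) → (171.575,116.338) → (175.238,68.881) → (144.271,32.734) → (96.814,29.071) → (60.667,60.038) → (57.004,107.495) → (87.971,143.642) → (135.428,147.305) (closed)

[4] `<polyline>` line segment, #ff00ff→score S604 F1954: (154.326,139.262) → (141.903,205.019)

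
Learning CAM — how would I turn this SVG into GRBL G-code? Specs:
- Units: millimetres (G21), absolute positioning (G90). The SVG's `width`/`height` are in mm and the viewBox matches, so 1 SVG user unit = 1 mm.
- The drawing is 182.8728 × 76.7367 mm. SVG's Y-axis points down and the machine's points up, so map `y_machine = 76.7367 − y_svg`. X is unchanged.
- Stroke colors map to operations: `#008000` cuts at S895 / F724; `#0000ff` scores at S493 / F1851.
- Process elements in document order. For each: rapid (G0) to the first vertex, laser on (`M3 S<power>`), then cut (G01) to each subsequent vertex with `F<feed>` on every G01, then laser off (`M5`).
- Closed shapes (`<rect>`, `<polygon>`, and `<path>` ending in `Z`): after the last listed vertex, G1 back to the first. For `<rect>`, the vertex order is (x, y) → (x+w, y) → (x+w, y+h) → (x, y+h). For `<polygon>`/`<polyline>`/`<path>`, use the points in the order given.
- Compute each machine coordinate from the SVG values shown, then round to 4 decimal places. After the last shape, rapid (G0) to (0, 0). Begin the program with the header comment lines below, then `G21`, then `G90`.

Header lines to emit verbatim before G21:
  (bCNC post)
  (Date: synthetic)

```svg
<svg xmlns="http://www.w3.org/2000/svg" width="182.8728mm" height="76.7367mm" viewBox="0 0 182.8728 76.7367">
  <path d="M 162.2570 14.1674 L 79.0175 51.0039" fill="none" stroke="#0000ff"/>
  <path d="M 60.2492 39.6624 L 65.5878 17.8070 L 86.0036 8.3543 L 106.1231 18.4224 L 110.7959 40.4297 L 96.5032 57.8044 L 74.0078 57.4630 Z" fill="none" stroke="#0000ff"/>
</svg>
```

(bCNC post)
(Date: synthetic)
G21
G90
G0 X162.2570 Y62.5693
M3 S493
G01 X79.0175 Y25.7328 F1851
M5
G0 X60.2492 Y37.0743
M3 S493
G01 X65.5878 Y58.9297 F1851
G01 X86.0036 Y68.3824 F1851
G01 X106.1231 Y58.3143 F1851
G01 X110.7959 Y36.3070 F1851
G01 X96.5032 Y18.9323 F1851
G01 X74.0078 Y19.2737 F1851
G01 X60.2492 Y37.0743 F1851
M5
G0 X0.0000 Y0.0000

1 u = 1 mm; y_m = 76.7367 − y.

[1] `<path>` line segment, #0000ff→score S493 F1851: (162.2570,62.5693) → (79.0175,25.7328)

[2] `<path>` regular polygon, #0000ff→score S493 F1851: (60.2492,37.0743) → (65.5878,58.9297) → (86.0036,68.3824) → (106.1231,58.3143) → (110.7959,36.3070) → (96.5032,18.9323) → (74.0078,19.2737) → (60.2492,37.0743) (closed)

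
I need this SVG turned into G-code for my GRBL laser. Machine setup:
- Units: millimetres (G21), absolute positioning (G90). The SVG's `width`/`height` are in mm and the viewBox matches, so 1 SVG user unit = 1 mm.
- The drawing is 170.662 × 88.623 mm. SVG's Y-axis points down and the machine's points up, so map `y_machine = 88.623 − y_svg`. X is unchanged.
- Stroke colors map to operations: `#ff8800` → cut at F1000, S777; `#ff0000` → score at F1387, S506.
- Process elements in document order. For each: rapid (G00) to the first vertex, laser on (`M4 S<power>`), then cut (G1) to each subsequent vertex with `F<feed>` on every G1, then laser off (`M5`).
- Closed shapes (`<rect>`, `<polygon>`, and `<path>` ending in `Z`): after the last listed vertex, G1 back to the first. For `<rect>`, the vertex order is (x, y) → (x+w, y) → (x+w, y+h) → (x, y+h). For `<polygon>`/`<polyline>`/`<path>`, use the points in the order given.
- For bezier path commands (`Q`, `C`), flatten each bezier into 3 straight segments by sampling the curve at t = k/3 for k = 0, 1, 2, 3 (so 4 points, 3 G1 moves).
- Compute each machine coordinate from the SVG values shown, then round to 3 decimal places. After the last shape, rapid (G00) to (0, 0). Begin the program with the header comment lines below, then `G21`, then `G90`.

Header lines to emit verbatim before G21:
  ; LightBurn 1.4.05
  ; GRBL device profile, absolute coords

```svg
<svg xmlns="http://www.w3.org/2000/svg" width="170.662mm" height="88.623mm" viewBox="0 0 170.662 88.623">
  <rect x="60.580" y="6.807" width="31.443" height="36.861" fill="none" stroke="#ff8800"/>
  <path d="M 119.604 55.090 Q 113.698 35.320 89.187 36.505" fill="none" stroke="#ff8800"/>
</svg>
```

Since the viewBox matches the mm dimensions, user units are millimetres directly. The only transform is the Y-flip y_m = 88.623 − y_svg.

Shape 1 is a rectangle drawn with `<rect>`. Its stroke #ff8800 means cut at S777, F1000. After flipping Y the toolpath is (60.580,81.816) → (92.023,81.816) → (92.023,44.955) → (60.580,44.955) → (60.580,81.816), returning to the start.

Shape 2 is a quadratic bezier drawn with `<path>`. Its stroke #ff8800 means cut at S777, F1000. After flipping Y the toolpath is (119.604,33.533) → (113.599,44.385) → (103.460,50.580) → (89.187,52.118).

; LightBurn 1.4.05
; GRBL device profile, absolute coords
G21
G90
G00 X60.580 Y81.816
M4 S777
G1 X92.023 Y81.816 F1000
G1 X92.023 Y44.955 F1000
G1 X60.580 Y44.955 F1000
G1 X60.580 Y81.816 F1000
M5
G00 X119.604 Y33.533
M4 S777
G1 X113.599 Y44.385 F1000
G1 X103.460 Y50.580 F1000
G1 X89.187 Y52.118 F1000
M5
G00 X0.000 Y0.000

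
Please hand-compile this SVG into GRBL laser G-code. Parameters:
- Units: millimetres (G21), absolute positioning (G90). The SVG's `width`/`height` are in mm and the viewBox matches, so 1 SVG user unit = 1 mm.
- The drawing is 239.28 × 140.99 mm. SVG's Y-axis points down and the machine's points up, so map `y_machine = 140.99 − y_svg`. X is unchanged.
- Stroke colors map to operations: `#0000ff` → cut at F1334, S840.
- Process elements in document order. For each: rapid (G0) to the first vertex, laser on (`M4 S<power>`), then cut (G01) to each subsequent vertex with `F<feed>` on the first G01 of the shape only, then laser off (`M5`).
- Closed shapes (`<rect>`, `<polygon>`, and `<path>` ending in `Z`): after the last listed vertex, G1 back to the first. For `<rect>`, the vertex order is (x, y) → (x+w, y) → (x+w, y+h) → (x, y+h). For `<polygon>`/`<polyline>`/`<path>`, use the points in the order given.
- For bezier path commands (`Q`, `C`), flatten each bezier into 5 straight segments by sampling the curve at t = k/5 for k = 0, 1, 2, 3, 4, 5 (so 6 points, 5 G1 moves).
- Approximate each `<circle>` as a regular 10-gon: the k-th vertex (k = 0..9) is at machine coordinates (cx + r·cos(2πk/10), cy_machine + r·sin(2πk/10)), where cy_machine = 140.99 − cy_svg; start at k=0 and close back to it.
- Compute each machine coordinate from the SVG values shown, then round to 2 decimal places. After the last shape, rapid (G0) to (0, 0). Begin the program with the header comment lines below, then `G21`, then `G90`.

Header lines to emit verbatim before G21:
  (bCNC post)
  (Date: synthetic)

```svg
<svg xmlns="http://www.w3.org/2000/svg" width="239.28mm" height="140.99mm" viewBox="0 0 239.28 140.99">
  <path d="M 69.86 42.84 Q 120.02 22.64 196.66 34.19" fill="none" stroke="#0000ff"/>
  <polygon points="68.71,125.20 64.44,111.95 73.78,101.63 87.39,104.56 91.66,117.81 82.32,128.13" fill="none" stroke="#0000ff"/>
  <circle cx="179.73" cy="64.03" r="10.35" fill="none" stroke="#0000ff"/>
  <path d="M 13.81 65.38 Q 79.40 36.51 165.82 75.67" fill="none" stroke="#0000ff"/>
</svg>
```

(bCNC post)
(Date: synthetic)
G21
G90
G0 X69.86 Y98.15
M4 S840
G01 X90.98 Y104.96 F1334
G01 X114.22 Y109.23
G01 X139.58 Y110.96
G01 X167.06 Y110.15
G01 X196.66 Y106.80
M5
G0 X68.71 Y15.79
M4 S840
G01 X64.44 Y29.04 F1334
G01 X73.78 Y39.36
G01 X87.39 Y36.43
G01 X91.66 Y23.18
G01 X82.32 Y12.86
G01 X68.71 Y15.79
M5
G0 X190.08 Y76.96
M4 S840
G01 X188.10 Y83.04 F1334
G01 X182.93 Y86.80
G01 X176.53 Y86.80
G01 X171.36 Y83.04
G01 X169.38 Y76.96
G01 X171.36 Y70.88
G01 X176.53 Y67.12
G01 X182.93 Y67.12
G01 X188.10 Y70.88
G01 X190.08 Y76.96
M5
G0 X13.81 Y75.61
M4 S840
G01 X40.88 Y84.44 F1334
G01 X69.61 Y87.82
G01 X100.02 Y85.76
G01 X132.09 Y78.26
G01 X165.82 Y65.32
M5
G0 X0.00 Y0.00

Since the viewBox matches the mm dimensions, user units are millimetres directly. The only transform is the Y-flip y_m = 140.99 − y_svg.

Shape 1 is a quadratic bezier drawn with `<path>`. Its stroke #0000ff means cut at S840, F1334. After flipping Y the toolpath is (69.86,98.15) → (90.98,104.96) → (114.22,109.23) → (139.58,110.96) → (167.06,110.15) → (196.66,106.80).

Shape 2 is a regular polygon drawn with `<polygon>`. Its stroke #0000ff means cut at S840, F1334. After flipping Y the toolpath is (68.71,15.79) → (64.44,29.04) → (73.78,39.36) → (87.39,36.43) → (91.66,23.18) → (82.32,12.86) → (68.71,15.79), returning to the start.

Shape 3 is a circle drawn with `<circle>`. Its stroke #0000ff means cut at S840, F1334. After flipping Y the toolpath is (190.08,76.96) → (188.10,83.04) → (182.93,86.80) → (176.53,86.80) → (171.36,83.04) → (169.38,76.96) → (171.36,70.88) → (176.53,67.12) → (182.93,67.12) → (188.10,70.88) → (190.08,76.96), returning to the start.

Shape 4 is a quadratic bezier drawn with `<path>`. Its stroke #0000ff means cut at S840, F1334. After flipping Y the toolpath is (13.81,75.61) → (40.88,84.44) → (69.61,87.82) → (100.02,85.76) → (132.09,78.26) → (165.82,65.32).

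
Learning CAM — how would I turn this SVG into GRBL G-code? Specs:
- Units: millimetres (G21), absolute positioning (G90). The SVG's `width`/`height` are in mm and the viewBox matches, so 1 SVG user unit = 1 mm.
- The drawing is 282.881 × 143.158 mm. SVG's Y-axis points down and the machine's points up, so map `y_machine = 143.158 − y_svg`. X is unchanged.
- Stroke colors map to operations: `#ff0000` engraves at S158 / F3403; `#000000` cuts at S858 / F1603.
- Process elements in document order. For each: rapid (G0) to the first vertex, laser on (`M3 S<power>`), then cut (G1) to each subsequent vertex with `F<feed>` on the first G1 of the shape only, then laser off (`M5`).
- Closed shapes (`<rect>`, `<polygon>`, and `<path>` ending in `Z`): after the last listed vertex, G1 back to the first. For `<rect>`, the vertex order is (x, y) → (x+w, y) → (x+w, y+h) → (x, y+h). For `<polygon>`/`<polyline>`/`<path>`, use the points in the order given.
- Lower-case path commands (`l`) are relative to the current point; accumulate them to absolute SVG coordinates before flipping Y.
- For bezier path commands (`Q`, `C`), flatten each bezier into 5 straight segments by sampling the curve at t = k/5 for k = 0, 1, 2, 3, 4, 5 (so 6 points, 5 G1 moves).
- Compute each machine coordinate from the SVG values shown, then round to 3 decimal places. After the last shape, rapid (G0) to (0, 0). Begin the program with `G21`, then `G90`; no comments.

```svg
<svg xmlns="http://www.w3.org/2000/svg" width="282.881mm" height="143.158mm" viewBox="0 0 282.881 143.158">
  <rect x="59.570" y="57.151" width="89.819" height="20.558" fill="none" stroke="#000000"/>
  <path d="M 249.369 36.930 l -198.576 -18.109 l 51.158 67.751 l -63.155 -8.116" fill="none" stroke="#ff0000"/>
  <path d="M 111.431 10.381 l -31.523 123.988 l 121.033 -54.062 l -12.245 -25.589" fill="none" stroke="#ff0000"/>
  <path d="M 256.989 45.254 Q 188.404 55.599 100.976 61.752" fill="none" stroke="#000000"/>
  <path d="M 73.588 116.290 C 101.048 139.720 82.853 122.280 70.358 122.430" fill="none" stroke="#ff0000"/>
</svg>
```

G21
G90
G0 X59.570 Y86.007
M3 S858
G1 X149.389 Y86.007 F1603
G1 X149.389 Y65.449
G1 X59.570 Y65.449
G1 X59.570 Y86.007
M5
G0 X249.369 Y106.228
M3 S158
G1 X50.793 Y124.337 F3403
G1 X101.951 Y56.586
G1 X38.796 Y64.702
M5
G0 X111.431 Y132.777
M3 S158
G1 X79.908 Y8.789 F3403
G1 X200.941 Y62.851
G1 X188.696 Y88.440
M5
G0 X256.989 Y97.904
M3 S858
G1 X228.801 Y93.934 F1603
G1 X199.106 Y90.299
G1 X167.904 Y86.999
G1 X135.193 Y84.035
G1 X100.976 Y81.406
M5
G0 X73.588 Y26.868
M3 S158
G1 X84.996 Y17.247 F3403
G1 X87.912 Y14.628
G1 X84.801 Y16.206
G1 X78.128 Y19.175
G1 X70.358 Y20.728
M5
G0 X0.000 Y0.000

1 u = 1 mm; y_m = 143.158 − y.

[1] `<rect>` rectangle, #000000→cut S858 F1603: (59.570,86.007) → (149.389,86.007) → (149.389,65.449) → (59.570,65.449) → (59.570,86.007) (closed)

[2] `<path>` open polyline, #ff0000→engrave S158 F3403: (249.369,106.228) → (50.793,124.337) → (101.951,56.586) → (38.796,64.702)

[3] `<path>` open polyline, #ff0000→engrave S158 F3403: (111.431,132.777) → (79.908,8.789) → (200.941,62.851) → (188.696,88.440)

[4] `<path>` quadratic bezier, #000000→cut S858 F1603: (256.989,97.904) → (228.801,93.934) → (199.106,90.299) → (167.904,86.999) → (135.193,84.035) → (100.976,81.406)

[5] `<path>` cubic bezier, #ff0000→engrave S158 F3403: (73.588,26.868) → (84.996,17.247) → (87.912,14.628) → (84.801,16.206) → (78.128,19.175) → (70.358,20.728)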